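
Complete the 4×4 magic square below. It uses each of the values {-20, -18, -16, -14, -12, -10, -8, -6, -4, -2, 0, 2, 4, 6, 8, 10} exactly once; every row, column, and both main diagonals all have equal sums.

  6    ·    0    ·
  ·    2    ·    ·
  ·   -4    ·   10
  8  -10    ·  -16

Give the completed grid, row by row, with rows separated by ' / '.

The 16 entries sum to -80, so each line sums to -80/4 = -20.
Row 4 needs -20; the known cells sum to -18, so (4,3) = -2.
From column 2, -20 − (2 + (-4) + (-10)) gives (1,2) = -8.
Main diagonal must total -20; the given cells sum to -8, so (3,3) = -12.
Row 1 must total -20; the given cells sum to -2, so (1,4) = -18.
Row 3 must total -20; the given cells sum to -6, so (3,1) = -14.
Column 1 needs -20; the known cells sum to 0, so (2,1) = -20.
Using column 3: 0 + (-12) + (-2) + ? → (2,3) = -20 − (-14) = -6.
Column 4 must total -20; the given cells sum to -24, so (2,4) = 4.

6 -8 0 -18 / -20 2 -6 4 / -14 -4 -12 10 / 8 -10 -2 -16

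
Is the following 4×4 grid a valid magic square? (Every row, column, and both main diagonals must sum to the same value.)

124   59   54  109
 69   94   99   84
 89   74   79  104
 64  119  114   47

Row 1: 124 + 59 + 54 + 109 = 346.
Row 2: 69 + 94 + 99 + 84 = 346.
Row 3: 89 + 74 + 79 + 104 = 346.
Row 4: 64 + 119 + 114 + 47 = 344.
Column 1: 124 + 69 + 89 + 64 = 346.
Column 2: 59 + 94 + 74 + 119 = 346.
Column 3: 54 + 99 + 79 + 114 = 346.
Column 4: 109 + 84 + 104 + 47 = 344.
Main diagonal: 124 + 94 + 79 + 47 = 344.
Anti-diagonal: 109 + 99 + 74 + 64 = 346.

No — column 4 sums to 344 but row 1 sums to 346.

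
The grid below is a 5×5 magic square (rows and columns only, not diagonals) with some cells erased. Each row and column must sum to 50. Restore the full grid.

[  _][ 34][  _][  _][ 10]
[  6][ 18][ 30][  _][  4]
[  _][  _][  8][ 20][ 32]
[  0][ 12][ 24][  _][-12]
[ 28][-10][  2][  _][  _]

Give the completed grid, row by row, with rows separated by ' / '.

22 34 -14 -2 10 / 6 18 30 -8 4 / -6 -4 8 20 32 / 0 12 24 26 -12 / 28 -10 2 14 16

Row 2 needs 50; the known cells sum to 58, so (2,4) = -8.
The remaining cell in row 4 is (4,4) = 50 − 24 = 26.
Column 2 needs 50; the known cells sum to 54, so (3,2) = -4.
The remaining cell in column 3 is (1,3) = 50 − 64 = -14.
Column 5 must total 50; the given cells sum to 34, so (5,5) = 16.
The remaining cell in row 3 is (3,1) = 50 − 56 = -6.
The remaining cell in row 5 is (5,4) = 50 − 36 = 14.
The remaining cell in column 1 is (1,1) = 50 − 28 = 22.
From column 4, 50 − (-8 + 20 + 26 + 14) gives (1,4) = -2.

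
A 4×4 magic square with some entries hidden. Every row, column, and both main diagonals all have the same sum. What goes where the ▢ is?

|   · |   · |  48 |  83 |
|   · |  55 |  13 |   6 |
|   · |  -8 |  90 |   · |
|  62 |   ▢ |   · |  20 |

Anti-diagonal is complete and sums to 150; that is the magic constant.
The remaining cell in row 2 is (2,1) = 150 − 74 = 76.
Column 3 needs 150; the known cells sum to 151, so (4,3) = -1.
Column 4 must total 150; the given cells sum to 109, so (3,4) = 41.
Main diagonal needs 150; the known cells sum to 165, so (1,1) = -15.
From row 1, 150 − (-15 + 48 + 83) gives (1,2) = 34.
Row 3: -8 + 90 + 41 + ? = 150, so (3,1) = 27.
Row 4 needs 150; the known cells sum to 81, so (4,2) = 69.

69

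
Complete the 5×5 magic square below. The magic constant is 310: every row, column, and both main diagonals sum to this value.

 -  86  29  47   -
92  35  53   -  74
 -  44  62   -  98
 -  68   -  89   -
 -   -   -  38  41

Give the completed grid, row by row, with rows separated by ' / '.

83 86 29 47 65 / 92 35 53 56 74 / 26 44 62 80 98 / 50 68 71 89 32 / 59 77 95 38 41

From row 2, 310 − (92 + 35 + 53 + 74) gives (2,4) = 56.
Column 2: 86 + 35 + 44 + 68 + ? = 310, so (5,2) = 77.
Using column 4: 47 + 56 + 89 + 38 + ? → (3,4) = 310 − 230 = 80.
Main diagonal: 35 + 62 + 89 + 41 + ? = 310, so (1,1) = 83.
Using row 1: 83 + 86 + 29 + 47 + ? → (1,5) = 310 − 245 = 65.
Row 3: 44 + 62 + 80 + 98 + ? = 310, so (3,1) = 26.
From column 5, 310 − (65 + 74 + 98 + 41) gives (4,5) = 32.
Anti-diagonal must total 310; the given cells sum to 251, so (5,1) = 59.
Row 5 needs 310; the known cells sum to 215, so (5,3) = 95.
Column 1 needs 310; the known cells sum to 260, so (4,1) = 50.
The remaining cell in column 3 is (4,3) = 310 − 239 = 71.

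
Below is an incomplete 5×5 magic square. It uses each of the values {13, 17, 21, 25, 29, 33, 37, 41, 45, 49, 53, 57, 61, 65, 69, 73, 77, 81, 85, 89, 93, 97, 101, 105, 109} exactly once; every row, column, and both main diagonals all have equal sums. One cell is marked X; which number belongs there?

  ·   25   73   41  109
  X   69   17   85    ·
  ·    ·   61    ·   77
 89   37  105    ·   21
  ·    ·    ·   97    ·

The 25 entries sum to 1525, so each line sums to 1525/5 = 305.
From row 1, 305 − (25 + 73 + 41 + 109) gives (1,1) = 57.
Using row 4: 89 + 37 + 105 + 21 + ? → (4,4) = 305 − 252 = 53.
Column 3: 73 + 17 + 61 + 105 + ? = 305, so (5,3) = 49.
The remaining cell in column 4 is (3,4) = 305 − 276 = 29.
Main diagonal must total 305; the given cells sum to 240, so (5,5) = 65.
Anti-diagonal: 109 + 85 + 61 + 37 + ? = 305, so (5,1) = 13.
From row 5, 305 − (13 + 49 + 97 + 65) gives (5,2) = 81.
From column 2, 305 − (25 + 69 + 37 + 81) gives (3,2) = 93.
The remaining cell in column 5 is (2,5) = 305 − 272 = 33.
Row 2: 69 + 17 + 85 + 33 + ? = 305, so (2,1) = 101.

101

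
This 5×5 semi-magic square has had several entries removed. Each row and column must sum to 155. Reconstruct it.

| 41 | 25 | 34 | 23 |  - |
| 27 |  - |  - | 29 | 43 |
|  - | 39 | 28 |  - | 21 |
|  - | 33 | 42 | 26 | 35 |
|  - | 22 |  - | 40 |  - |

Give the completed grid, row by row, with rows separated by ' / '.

From row 1, 155 − (41 + 25 + 34 + 23) gives (1,5) = 32.
The remaining cell in row 4 is (4,1) = 155 − 136 = 19.
Column 2: 25 + 39 + 33 + 22 + ? = 155, so (2,2) = 36.
The remaining cell in column 4 is (3,4) = 155 − 118 = 37.
Column 5: 32 + 43 + 21 + 35 + ? = 155, so (5,5) = 24.
Row 2: 27 + 36 + 29 + 43 + ? = 155, so (2,3) = 20.
Row 3 must total 155; the given cells sum to 125, so (3,1) = 30.
The remaining cell in column 1 is (5,1) = 155 − 117 = 38.
Column 3: 34 + 20 + 28 + 42 + ? = 155, so (5,3) = 31.

41 25 34 23 32 / 27 36 20 29 43 / 30 39 28 37 21 / 19 33 42 26 35 / 38 22 31 40 24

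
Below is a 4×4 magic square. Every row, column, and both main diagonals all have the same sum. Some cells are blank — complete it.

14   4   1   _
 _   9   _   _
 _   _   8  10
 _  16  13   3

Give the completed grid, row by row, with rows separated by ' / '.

Main diagonal is already complete: 14 + 9 + 8 + 3 = 34, so that is the magic constant.
From row 1, 34 − (14 + 4 + 1) gives (1,4) = 15.
From row 4, 34 − (16 + 13 + 3) gives (4,1) = 2.
Column 2 needs 34; the known cells sum to 29, so (3,2) = 5.
Using column 3: 1 + 8 + 13 + ? → (2,3) = 34 − 22 = 12.
Using column 4: 15 + 10 + 3 + ? → (2,4) = 34 − 28 = 6.
From row 2, 34 − (9 + 12 + 6) gives (2,1) = 7.
Using row 3: 5 + 8 + 10 + ? → (3,1) = 34 − 23 = 11.

14 4 1 15 / 7 9 12 6 / 11 5 8 10 / 2 16 13 3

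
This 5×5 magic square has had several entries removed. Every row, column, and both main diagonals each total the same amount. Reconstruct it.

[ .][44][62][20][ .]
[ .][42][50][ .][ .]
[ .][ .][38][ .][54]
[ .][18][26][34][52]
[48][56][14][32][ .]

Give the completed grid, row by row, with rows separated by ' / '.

Column 3 is already complete: 62 + 50 + 38 + 26 + 14 = 190, so that is the magic constant.
Row 4 must total 190; the given cells sum to 130, so (4,1) = 60.
The remaining cell in row 5 is (5,5) = 190 − 150 = 40.
From column 2, 190 − (44 + 42 + 18 + 56) gives (3,2) = 30.
The remaining cell in main diagonal is (1,1) = 190 − 154 = 36.
Using row 1: 36 + 44 + 62 + 20 + ? → (1,5) = 190 − 162 = 28.
Column 5 must total 190; the given cells sum to 174, so (2,5) = 16.
Anti-diagonal must total 190; the given cells sum to 132, so (2,4) = 58.
Using row 2: 42 + 50 + 58 + 16 + ? → (2,1) = 190 − 166 = 24.
Using column 1: 36 + 24 + 60 + 48 + ? → (3,1) = 190 − 168 = 22.
The remaining cell in column 4 is (3,4) = 190 − 144 = 46.

36 44 62 20 28 / 24 42 50 58 16 / 22 30 38 46 54 / 60 18 26 34 52 / 48 56 14 32 40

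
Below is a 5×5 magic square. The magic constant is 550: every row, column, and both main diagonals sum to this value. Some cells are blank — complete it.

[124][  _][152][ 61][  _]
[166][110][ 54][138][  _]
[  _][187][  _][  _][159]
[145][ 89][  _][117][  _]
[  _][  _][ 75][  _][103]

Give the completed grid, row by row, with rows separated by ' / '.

124 33 152 61 180 / 166 110 54 138 82 / 68 187 96 40 159 / 145 89 173 117 26 / 47 131 75 194 103

Row 2 needs 550; the known cells sum to 468, so (2,5) = 82.
Main diagonal must total 550; the given cells sum to 454, so (3,3) = 96.
The remaining cell in column 3 is (4,3) = 550 − 377 = 173.
From row 4, 550 − (145 + 89 + 173 + 117) gives (4,5) = 26.
Using column 5: 82 + 159 + 26 + 103 + ? → (1,5) = 550 − 370 = 180.
Anti-diagonal must total 550; the given cells sum to 503, so (5,1) = 47.
Row 1 must total 550; the given cells sum to 517, so (1,2) = 33.
From column 1, 550 − (124 + 166 + 145 + 47) gives (3,1) = 68.
Using column 2: 33 + 110 + 187 + 89 + ? → (5,2) = 550 − 419 = 131.
Row 3: 68 + 187 + 96 + 159 + ? = 550, so (3,4) = 40.
Row 5 needs 550; the known cells sum to 356, so (5,4) = 194.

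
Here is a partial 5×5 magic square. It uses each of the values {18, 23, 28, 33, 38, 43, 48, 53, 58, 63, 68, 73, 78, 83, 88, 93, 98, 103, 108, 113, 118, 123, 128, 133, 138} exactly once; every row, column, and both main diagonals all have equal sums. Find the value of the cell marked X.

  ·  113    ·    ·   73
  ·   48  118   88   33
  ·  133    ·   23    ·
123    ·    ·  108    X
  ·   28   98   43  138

The 25 entries sum to 1950, so each line sums to 1950/5 = 390.
The remaining cell in row 2 is (2,1) = 390 − 287 = 103.
The remaining cell in row 5 is (5,1) = 390 − 307 = 83.
Column 2: 113 + 48 + 133 + 28 + ? = 390, so (4,2) = 68.
Column 4 must total 390; the given cells sum to 262, so (1,4) = 128.
Using anti-diagonal: 73 + 88 + 68 + 83 + ? → (3,3) = 390 − 312 = 78.
Main diagonal needs 390; the known cells sum to 372, so (1,1) = 18.
Row 1 must total 390; the given cells sum to 332, so (1,3) = 58.
From column 1, 390 − (18 + 103 + 123 + 83) gives (3,1) = 63.
From column 3, 390 − (58 + 118 + 78 + 98) gives (4,3) = 38.
Using row 3: 63 + 133 + 78 + 23 + ? → (3,5) = 390 − 297 = 93.
Row 4 needs 390; the known cells sum to 337, so (4,5) = 53.

53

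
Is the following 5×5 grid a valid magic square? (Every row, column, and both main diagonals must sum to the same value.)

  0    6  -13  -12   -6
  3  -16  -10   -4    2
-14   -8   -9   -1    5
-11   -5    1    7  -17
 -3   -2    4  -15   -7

No — column 5 sums to -23 but column 4 sums to -25.

Row 1: 0 + 6 + (-13) + (-12) + (-6) = -25.
Row 2: 3 + (-16) + (-10) + (-4) + 2 = -25.
Row 3: -14 + (-8) + (-9) + (-1) + 5 = -27.
Row 4: -11 + (-5) + 1 + 7 + (-17) = -25.
Row 5: -3 + (-2) + 4 + (-15) + (-7) = -23.
Column 1: 0 + 3 + (-14) + (-11) + (-3) = -25.
Column 2: 6 + (-16) + (-8) + (-5) + (-2) = -25.
Column 3: -13 + (-10) + (-9) + 1 + 4 = -27.
Column 4: -12 + (-4) + (-1) + 7 + (-15) = -25.
Column 5: -6 + 2 + 5 + (-17) + (-7) = -23.
Main diagonal: 0 + (-16) + (-9) + 7 + (-7) = -25.
Anti-diagonal: -6 + (-4) + (-9) + (-5) + (-3) = -27.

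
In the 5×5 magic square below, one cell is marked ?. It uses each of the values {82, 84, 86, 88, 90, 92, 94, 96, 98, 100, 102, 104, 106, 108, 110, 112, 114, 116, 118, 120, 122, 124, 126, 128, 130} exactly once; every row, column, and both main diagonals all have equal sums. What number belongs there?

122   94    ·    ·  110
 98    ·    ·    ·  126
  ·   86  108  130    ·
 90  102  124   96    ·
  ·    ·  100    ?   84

The 25 entries sum to 2650, so each line sums to 2650/5 = 530.
Using row 4: 90 + 102 + 124 + 96 + ? → (4,5) = 530 − 412 = 118.
Column 5 needs 530; the known cells sum to 438, so (3,5) = 92.
Main diagonal: 122 + 108 + 96 + 84 + ? = 530, so (2,2) = 120.
Row 3 needs 530; the known cells sum to 416, so (3,1) = 114.
Using column 1: 122 + 98 + 114 + 90 + ? → (5,1) = 530 − 424 = 106.
From column 2, 530 − (94 + 120 + 86 + 102) gives (5,2) = 128.
From anti-diagonal, 530 − (110 + 108 + 102 + 106) gives (2,4) = 104.
Row 2 must total 530; the given cells sum to 448, so (2,3) = 82.
Using row 5: 106 + 128 + 100 + 84 + ? → (5,4) = 530 − 418 = 112.

112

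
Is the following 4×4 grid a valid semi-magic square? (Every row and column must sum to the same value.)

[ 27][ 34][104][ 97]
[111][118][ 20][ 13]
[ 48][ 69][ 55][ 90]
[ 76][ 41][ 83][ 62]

Yes

Row 1: 27 + 34 + 104 + 97 = 262.
Row 2: 111 + 118 + 20 + 13 = 262.
Row 3: 48 + 69 + 55 + 90 = 262.
Row 4: 76 + 41 + 83 + 62 = 262.
Column 1: 27 + 111 + 48 + 76 = 262.
Column 2: 34 + 118 + 69 + 41 = 262.
Column 3: 104 + 20 + 55 + 83 = 262.
Column 4: 97 + 13 + 90 + 62 = 262.
All lines sum to 262.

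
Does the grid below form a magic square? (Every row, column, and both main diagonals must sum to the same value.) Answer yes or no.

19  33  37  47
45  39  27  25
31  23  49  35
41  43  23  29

Row 1: 19 + 33 + 37 + 47 = 136.
Row 2: 45 + 39 + 27 + 25 = 136.
Row 3: 31 + 23 + 49 + 35 = 138.
Row 4: 41 + 43 + 23 + 29 = 136.
Column 1: 19 + 45 + 31 + 41 = 136.
Column 2: 33 + 39 + 23 + 43 = 138.
Column 3: 37 + 27 + 49 + 23 = 136.
Column 4: 47 + 25 + 35 + 29 = 136.
Main diagonal: 19 + 39 + 49 + 29 = 136.
Anti-diagonal: 47 + 27 + 23 + 41 = 138.

No — anti-diagonal sums to 138 but row 4 sums to 136.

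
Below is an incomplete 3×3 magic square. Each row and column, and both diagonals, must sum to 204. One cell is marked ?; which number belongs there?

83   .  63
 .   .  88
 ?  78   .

Row 1: 83 + 63 + ? = 204, so (1,2) = 58.
The remaining cell in column 2 is (2,2) = 204 − 136 = 68.
The remaining cell in column 3 is (3,3) = 204 − 151 = 53.
Anti-diagonal needs 204; the known cells sum to 131, so (3,1) = 73.

73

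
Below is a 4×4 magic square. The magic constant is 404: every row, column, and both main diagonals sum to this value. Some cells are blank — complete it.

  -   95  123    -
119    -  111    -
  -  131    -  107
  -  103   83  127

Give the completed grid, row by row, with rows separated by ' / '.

Row 4 needs 404; the known cells sum to 313, so (4,1) = 91.
Column 2: 95 + 131 + 103 + ? = 404, so (2,2) = 75.
Column 3 must total 404; the given cells sum to 317, so (3,3) = 87.
Main diagonal needs 404; the known cells sum to 289, so (1,1) = 115.
The remaining cell in anti-diagonal is (1,4) = 404 − 333 = 71.
Using row 2: 119 + 75 + 111 + ? → (2,4) = 404 − 305 = 99.
The remaining cell in row 3 is (3,1) = 404 − 325 = 79.

115 95 123 71 / 119 75 111 99 / 79 131 87 107 / 91 103 83 127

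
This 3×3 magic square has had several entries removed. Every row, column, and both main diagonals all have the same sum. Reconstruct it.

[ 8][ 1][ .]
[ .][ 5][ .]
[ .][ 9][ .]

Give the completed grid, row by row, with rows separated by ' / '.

8 1 6 / 3 5 7 / 4 9 2

Column 2 is already complete: 1 + 5 + 9 = 15, so that is the magic constant.
Using row 1: 8 + 1 + ? → (1,3) = 15 − 9 = 6.
From main diagonal, 15 − (8 + 5) gives (3,3) = 2.
Using anti-diagonal: 6 + 5 + ? → (3,1) = 15 − 11 = 4.
Column 1 must total 15; the given cells sum to 12, so (2,1) = 3.
Column 3 must total 15; the given cells sum to 8, so (2,3) = 7.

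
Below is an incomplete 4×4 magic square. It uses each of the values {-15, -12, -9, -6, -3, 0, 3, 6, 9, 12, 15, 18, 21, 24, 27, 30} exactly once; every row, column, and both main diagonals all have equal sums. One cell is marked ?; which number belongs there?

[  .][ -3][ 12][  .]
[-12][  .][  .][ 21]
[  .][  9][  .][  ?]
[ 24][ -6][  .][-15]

18

The 16 entries sum to 120, so each line sums to 120/4 = 30.
Row 4 must total 30; the given cells sum to 3, so (4,3) = 27.
Column 2 must total 30; the given cells sum to 0, so (2,2) = 30.
From row 2, 30 − (-12 + 30 + 21) gives (2,3) = -9.
Column 3 must total 30; the given cells sum to 30, so (3,3) = 0.
Using main diagonal: 30 + 0 + (-15) + ? → (1,1) = 30 − 15 = 15.
The remaining cell in anti-diagonal is (1,4) = 30 − 24 = 6.
Column 1: 15 + (-12) + 24 + ? = 30, so (3,1) = 3.
Using column 4: 6 + 21 + (-15) + ? → (3,4) = 30 − 12 = 18.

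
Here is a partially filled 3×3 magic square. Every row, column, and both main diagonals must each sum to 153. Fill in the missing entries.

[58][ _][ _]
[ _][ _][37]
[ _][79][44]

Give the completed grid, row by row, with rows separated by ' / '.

58 23 72 / 65 51 37 / 30 79 44

From row 3, 153 − (79 + 44) gives (3,1) = 30.
Column 1: 58 + 30 + ? = 153, so (2,1) = 65.
Using column 3: 37 + 44 + ? → (1,3) = 153 − 81 = 72.
From main diagonal, 153 − (58 + 44) gives (2,2) = 51.
From row 1, 153 − (58 + 72) gives (1,2) = 23.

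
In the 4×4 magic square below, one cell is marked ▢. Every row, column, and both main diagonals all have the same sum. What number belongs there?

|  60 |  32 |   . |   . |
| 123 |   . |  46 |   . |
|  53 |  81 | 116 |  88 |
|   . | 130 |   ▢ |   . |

Row 3 is complete and sums to 338; that is the magic constant.
The remaining cell in column 1 is (4,1) = 338 − 236 = 102.
Column 2: 32 + 81 + 130 + ? = 338, so (2,2) = 95.
Main diagonal: 60 + 95 + 116 + ? = 338, so (4,4) = 67.
Anti-diagonal: 46 + 81 + 102 + ? = 338, so (1,4) = 109.
Row 1 must total 338; the given cells sum to 201, so (1,3) = 137.
Row 2 must total 338; the given cells sum to 264, so (2,4) = 74.
From row 4, 338 − (102 + 130 + 67) gives (4,3) = 39.

39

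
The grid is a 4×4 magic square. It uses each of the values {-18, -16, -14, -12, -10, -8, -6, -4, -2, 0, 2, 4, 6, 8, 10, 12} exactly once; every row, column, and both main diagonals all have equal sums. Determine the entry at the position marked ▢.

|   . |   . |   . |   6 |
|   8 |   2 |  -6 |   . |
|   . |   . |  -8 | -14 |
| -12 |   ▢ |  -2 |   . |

The 16 entries sum to -48, so each line sums to -48/4 = -12.
From row 2, -12 − (8 + 2 + (-6)) gives (2,4) = -16.
Column 3 needs -12; the known cells sum to -16, so (1,3) = 4.
From column 4, -12 − (6 + (-16) + (-14)) gives (4,4) = 12.
The remaining cell in main diagonal is (1,1) = -12 − 6 = -18.
Anti-diagonal: 6 + (-6) + (-12) + ? = -12, so (3,2) = 0.
Row 1 must total -12; the given cells sum to -8, so (1,2) = -4.
Using row 3: 0 + (-8) + (-14) + ? → (3,1) = -12 − (-22) = 10.
Row 4: -12 + (-2) + 12 + ? = -12, so (4,2) = -10.

-10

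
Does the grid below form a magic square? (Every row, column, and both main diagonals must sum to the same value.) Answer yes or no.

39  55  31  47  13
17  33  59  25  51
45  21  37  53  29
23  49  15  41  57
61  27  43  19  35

Yes

Row 1: 39 + 55 + 31 + 47 + 13 = 185.
Row 2: 17 + 33 + 59 + 25 + 51 = 185.
Row 3: 45 + 21 + 37 + 53 + 29 = 185.
Row 4: 23 + 49 + 15 + 41 + 57 = 185.
Row 5: 61 + 27 + 43 + 19 + 35 = 185.
Column 1: 39 + 17 + 45 + 23 + 61 = 185.
Column 2: 55 + 33 + 21 + 49 + 27 = 185.
Column 3: 31 + 59 + 37 + 15 + 43 = 185.
Column 4: 47 + 25 + 53 + 41 + 19 = 185.
Column 5: 13 + 51 + 29 + 57 + 35 = 185.
Main diagonal: 39 + 33 + 37 + 41 + 35 = 185.
Anti-diagonal: 13 + 25 + 37 + 49 + 61 = 185.
All lines sum to 185.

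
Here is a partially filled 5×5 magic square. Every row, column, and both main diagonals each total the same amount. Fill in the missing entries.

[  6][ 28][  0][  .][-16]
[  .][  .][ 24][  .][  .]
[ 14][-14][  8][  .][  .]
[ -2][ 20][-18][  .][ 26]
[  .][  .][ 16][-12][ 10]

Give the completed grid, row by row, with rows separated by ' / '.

Column 3 is already complete: 0 + 24 + 8 + -18 + 16 = 30, so that is the magic constant.
Row 1: 6 + 28 + 0 + (-16) + ? = 30, so (1,4) = 12.
The remaining cell in row 4 is (4,4) = 30 − 26 = 4.
Using main diagonal: 6 + 8 + 4 + 10 + ? → (2,2) = 30 − 28 = 2.
Column 2 needs 30; the known cells sum to 36, so (5,2) = -6.
From row 5, 30 − (-6 + 16 + (-12) + 10) gives (5,1) = 22.
Using column 1: 6 + 14 + (-2) + 22 + ? → (2,1) = 30 − 40 = -10.
From anti-diagonal, 30 − (-16 + 8 + 20 + 22) gives (2,4) = -4.
From row 2, 30 − (-10 + 2 + 24 + (-4)) gives (2,5) = 18.
Using column 4: 12 + (-4) + 4 + (-12) + ? → (3,4) = 30 − 0 = 30.
Using column 5: -16 + 18 + 26 + 10 + ? → (3,5) = 30 − 38 = -8.

6 28 0 12 -16 / -10 2 24 -4 18 / 14 -14 8 30 -8 / -2 20 -18 4 26 / 22 -6 16 -12 10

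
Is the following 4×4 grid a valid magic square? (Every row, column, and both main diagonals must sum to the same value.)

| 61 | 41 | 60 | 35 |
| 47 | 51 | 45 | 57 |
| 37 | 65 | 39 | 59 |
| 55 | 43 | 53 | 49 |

No — column 1 sums to 200 but column 3 sums to 197.

Row 1: 61 + 41 + 60 + 35 = 197.
Row 2: 47 + 51 + 45 + 57 = 200.
Row 3: 37 + 65 + 39 + 59 = 200.
Row 4: 55 + 43 + 53 + 49 = 200.
Column 1: 61 + 47 + 37 + 55 = 200.
Column 2: 41 + 51 + 65 + 43 = 200.
Column 3: 60 + 45 + 39 + 53 = 197.
Column 4: 35 + 57 + 59 + 49 = 200.
Main diagonal: 61 + 51 + 39 + 49 = 200.
Anti-diagonal: 35 + 45 + 65 + 55 = 200.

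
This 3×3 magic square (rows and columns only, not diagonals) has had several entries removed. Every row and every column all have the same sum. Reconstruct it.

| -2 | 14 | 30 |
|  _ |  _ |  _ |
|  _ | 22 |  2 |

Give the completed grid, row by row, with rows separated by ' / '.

-2 14 30 / 26 6 10 / 18 22 2

Row 1 is already complete: -2 + 14 + 30 = 42, so that is the magic constant.
From row 3, 42 − (22 + 2) gives (3,1) = 18.
Column 1 must total 42; the given cells sum to 16, so (2,1) = 26.
Column 2 needs 42; the known cells sum to 36, so (2,2) = 6.
From column 3, 42 − (30 + 2) gives (2,3) = 10.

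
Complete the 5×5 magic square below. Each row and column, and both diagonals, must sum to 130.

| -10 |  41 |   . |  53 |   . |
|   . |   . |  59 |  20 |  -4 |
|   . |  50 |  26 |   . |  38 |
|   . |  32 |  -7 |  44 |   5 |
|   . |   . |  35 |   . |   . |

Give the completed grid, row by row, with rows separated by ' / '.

The remaining cell in row 4 is (4,1) = 130 − 74 = 56.
The remaining cell in column 3 is (1,3) = 130 − 113 = 17.
Using row 1: -10 + 41 + 17 + 53 + ? → (1,5) = 130 − 101 = 29.
Column 5: 29 + (-4) + 38 + 5 + ? = 130, so (5,5) = 62.
Using main diagonal: -10 + 26 + 44 + 62 + ? → (2,2) = 130 − 122 = 8.
From anti-diagonal, 130 − (29 + 20 + 26 + 32) gives (5,1) = 23.
Using row 2: 8 + 59 + 20 + (-4) + ? → (2,1) = 130 − 83 = 47.
Using column 1: -10 + 47 + 56 + 23 + ? → (3,1) = 130 − 116 = 14.
Column 2 needs 130; the known cells sum to 131, so (5,2) = -1.
Row 3 must total 130; the given cells sum to 128, so (3,4) = 2.
Row 5 must total 130; the given cells sum to 119, so (5,4) = 11.

-10 41 17 53 29 / 47 8 59 20 -4 / 14 50 26 2 38 / 56 32 -7 44 5 / 23 -1 35 11 62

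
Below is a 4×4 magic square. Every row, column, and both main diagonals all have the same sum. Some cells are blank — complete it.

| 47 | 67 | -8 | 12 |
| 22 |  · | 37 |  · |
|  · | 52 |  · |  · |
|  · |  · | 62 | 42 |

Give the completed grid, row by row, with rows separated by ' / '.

47 67 -8 12 / 22 2 37 57 / 32 52 27 7 / 17 -3 62 42

Row 1 is already complete: 47 + 67 + -8 + 12 = 118, so that is the magic constant.
Column 3 must total 118; the given cells sum to 91, so (3,3) = 27.
Main diagonal needs 118; the known cells sum to 116, so (2,2) = 2.
Anti-diagonal needs 118; the known cells sum to 101, so (4,1) = 17.
Row 2 must total 118; the given cells sum to 61, so (2,4) = 57.
Row 4: 17 + 62 + 42 + ? = 118, so (4,2) = -3.
Using column 1: 47 + 22 + 17 + ? → (3,1) = 118 − 86 = 32.
Using column 4: 12 + 57 + 42 + ? → (3,4) = 118 − 111 = 7.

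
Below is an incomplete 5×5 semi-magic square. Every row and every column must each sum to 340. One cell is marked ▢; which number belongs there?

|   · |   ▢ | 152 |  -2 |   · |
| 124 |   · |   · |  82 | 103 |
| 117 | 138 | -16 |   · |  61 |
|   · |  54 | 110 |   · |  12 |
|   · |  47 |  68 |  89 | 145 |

96

From row 3, 340 − (117 + 138 + (-16) + 61) gives (3,4) = 40.
From row 5, 340 − (47 + 68 + 89 + 145) gives (5,1) = -9.
Using column 3: 152 + (-16) + 110 + 68 + ? → (2,3) = 340 − 314 = 26.
Column 4 must total 340; the given cells sum to 209, so (4,4) = 131.
Column 5 must total 340; the given cells sum to 321, so (1,5) = 19.
Row 2: 124 + 26 + 82 + 103 + ? = 340, so (2,2) = 5.
Row 4 must total 340; the given cells sum to 307, so (4,1) = 33.
From column 1, 340 − (124 + 117 + 33 + (-9)) gives (1,1) = 75.
Column 2 must total 340; the given cells sum to 244, so (1,2) = 96.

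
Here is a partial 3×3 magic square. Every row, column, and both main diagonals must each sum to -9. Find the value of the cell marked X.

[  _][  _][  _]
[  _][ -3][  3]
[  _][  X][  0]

Row 2: -3 + 3 + ? = -9, so (2,1) = -9.
Column 3 needs -9; the known cells sum to 3, so (1,3) = -12.
Main diagonal needs -9; the known cells sum to -3, so (1,1) = -6.
Using anti-diagonal: -12 + (-3) + ? → (3,1) = -9 − (-15) = 6.
Row 1: -6 + (-12) + ? = -9, so (1,2) = 9.
The remaining cell in row 3 is (3,2) = -9 − 6 = -15.

-15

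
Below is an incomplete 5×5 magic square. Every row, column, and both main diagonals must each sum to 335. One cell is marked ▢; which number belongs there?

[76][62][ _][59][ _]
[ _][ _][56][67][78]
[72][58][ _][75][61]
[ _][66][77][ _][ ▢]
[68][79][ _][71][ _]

The remaining cell in row 3 is (3,3) = 335 − 266 = 69.
Column 2 must total 335; the given cells sum to 265, so (2,2) = 70.
Using column 4: 59 + 67 + 75 + 71 + ? → (4,4) = 335 − 272 = 63.
Main diagonal needs 335; the known cells sum to 278, so (5,5) = 57.
Anti-diagonal needs 335; the known cells sum to 270, so (1,5) = 65.
The remaining cell in row 1 is (1,3) = 335 − 262 = 73.
The remaining cell in row 2 is (2,1) = 335 − 271 = 64.
Row 5 must total 335; the given cells sum to 275, so (5,3) = 60.
Column 1 needs 335; the known cells sum to 280, so (4,1) = 55.
Column 5 needs 335; the known cells sum to 261, so (4,5) = 74.

74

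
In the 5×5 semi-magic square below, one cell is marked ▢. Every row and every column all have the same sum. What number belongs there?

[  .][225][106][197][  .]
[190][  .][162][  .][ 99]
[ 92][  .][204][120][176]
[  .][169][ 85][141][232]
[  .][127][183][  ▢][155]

Column 3 is complete and sums to 740; that is the magic constant.
Row 3: 92 + 204 + 120 + 176 + ? = 740, so (3,2) = 148.
The remaining cell in row 4 is (4,1) = 740 − 627 = 113.
From column 2, 740 − (225 + 148 + 169 + 127) gives (2,2) = 71.
Column 5 must total 740; the given cells sum to 662, so (1,5) = 78.
The remaining cell in row 1 is (1,1) = 740 − 606 = 134.
Row 2 needs 740; the known cells sum to 522, so (2,4) = 218.
Column 1 needs 740; the known cells sum to 529, so (5,1) = 211.
From column 4, 740 − (197 + 218 + 120 + 141) gives (5,4) = 64.

64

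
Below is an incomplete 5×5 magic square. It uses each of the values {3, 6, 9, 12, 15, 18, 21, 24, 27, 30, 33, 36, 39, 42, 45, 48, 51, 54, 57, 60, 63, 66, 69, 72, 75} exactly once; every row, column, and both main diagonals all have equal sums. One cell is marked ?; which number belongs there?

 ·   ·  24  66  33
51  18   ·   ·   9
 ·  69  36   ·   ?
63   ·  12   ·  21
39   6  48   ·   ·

60

The 25 entries sum to 975, so each line sums to 975/5 = 195.
Column 3 needs 195; the known cells sum to 120, so (2,3) = 75.
Using row 2: 51 + 18 + 75 + 9 + ? → (2,4) = 195 − 153 = 42.
Anti-diagonal needs 195; the known cells sum to 150, so (4,2) = 45.
Using row 4: 63 + 45 + 12 + 21 + ? → (4,4) = 195 − 141 = 54.
Column 2 must total 195; the given cells sum to 138, so (1,2) = 57.
Row 1: 57 + 24 + 66 + 33 + ? = 195, so (1,1) = 15.
Using column 1: 15 + 51 + 63 + 39 + ? → (3,1) = 195 − 168 = 27.
The remaining cell in main diagonal is (5,5) = 195 − 123 = 72.
Row 5 must total 195; the given cells sum to 165, so (5,4) = 30.
Column 4: 66 + 42 + 54 + 30 + ? = 195, so (3,4) = 3.
The remaining cell in column 5 is (3,5) = 195 − 135 = 60.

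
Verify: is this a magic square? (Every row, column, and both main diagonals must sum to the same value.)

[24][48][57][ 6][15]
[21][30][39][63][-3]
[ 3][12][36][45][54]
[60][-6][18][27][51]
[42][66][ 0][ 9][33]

Yes

Row 1: 24 + 48 + 57 + 6 + 15 = 150.
Row 2: 21 + 30 + 39 + 63 + (-3) = 150.
Row 3: 3 + 12 + 36 + 45 + 54 = 150.
Row 4: 60 + (-6) + 18 + 27 + 51 = 150.
Row 5: 42 + 66 + 0 + 9 + 33 = 150.
Column 1: 24 + 21 + 3 + 60 + 42 = 150.
Column 2: 48 + 30 + 12 + (-6) + 66 = 150.
Column 3: 57 + 39 + 36 + 18 + 0 = 150.
Column 4: 6 + 63 + 45 + 27 + 9 = 150.
Column 5: 15 + (-3) + 54 + 51 + 33 = 150.
Main diagonal: 24 + 30 + 36 + 27 + 33 = 150.
Anti-diagonal: 15 + 63 + 36 + (-6) + 42 = 150.
All lines sum to 150.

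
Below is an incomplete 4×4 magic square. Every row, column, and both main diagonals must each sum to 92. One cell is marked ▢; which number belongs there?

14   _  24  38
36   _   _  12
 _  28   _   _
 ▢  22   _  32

8

Row 1 needs 92; the known cells sum to 76, so (1,2) = 16.
Column 2 needs 92; the known cells sum to 66, so (2,2) = 26.
From column 4, 92 − (38 + 12 + 32) gives (3,4) = 10.
From main diagonal, 92 − (14 + 26 + 32) gives (3,3) = 20.
Using row 2: 36 + 26 + 12 + ? → (2,3) = 92 − 74 = 18.
Using row 3: 28 + 20 + 10 + ? → (3,1) = 92 − 58 = 34.
The remaining cell in column 1 is (4,1) = 92 − 84 = 8.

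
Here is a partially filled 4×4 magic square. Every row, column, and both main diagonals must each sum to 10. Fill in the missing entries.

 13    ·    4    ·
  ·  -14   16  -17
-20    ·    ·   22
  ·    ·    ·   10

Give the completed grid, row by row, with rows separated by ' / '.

Row 2 must total 10; the given cells sum to -15, so (2,1) = 25.
Column 1 must total 10; the given cells sum to 18, so (4,1) = -8.
From column 4, 10 − (-17 + 22 + 10) gives (1,4) = -5.
Main diagonal must total 10; the given cells sum to 9, so (3,3) = 1.
Anti-diagonal must total 10; the given cells sum to 3, so (3,2) = 7.
Row 1: 13 + 4 + (-5) + ? = 10, so (1,2) = -2.
Column 2: -2 + (-14) + 7 + ? = 10, so (4,2) = 19.
Column 3 must total 10; the given cells sum to 21, so (4,3) = -11.

13 -2 4 -5 / 25 -14 16 -17 / -20 7 1 22 / -8 19 -11 10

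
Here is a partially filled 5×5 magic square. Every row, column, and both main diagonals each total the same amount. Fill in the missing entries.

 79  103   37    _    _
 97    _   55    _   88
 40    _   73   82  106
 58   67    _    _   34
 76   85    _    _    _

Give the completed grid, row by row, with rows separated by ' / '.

Column 1 is already complete: 79 + 97 + 40 + 58 + 76 = 350, so that is the magic constant.
Row 3: 40 + 73 + 82 + 106 + ? = 350, so (3,2) = 49.
Using column 2: 103 + 49 + 67 + 85 + ? → (2,2) = 350 − 304 = 46.
The remaining cell in row 2 is (2,4) = 350 − 286 = 64.
From anti-diagonal, 350 − (64 + 73 + 67 + 76) gives (1,5) = 70.
The remaining cell in row 1 is (1,4) = 350 − 289 = 61.
Column 5 needs 350; the known cells sum to 298, so (5,5) = 52.
Main diagonal: 79 + 46 + 73 + 52 + ? = 350, so (4,4) = 100.
Using row 4: 58 + 67 + 100 + 34 + ? → (4,3) = 350 − 259 = 91.
Column 3 needs 350; the known cells sum to 256, so (5,3) = 94.
Column 4 needs 350; the known cells sum to 307, so (5,4) = 43.

79 103 37 61 70 / 97 46 55 64 88 / 40 49 73 82 106 / 58 67 91 100 34 / 76 85 94 43 52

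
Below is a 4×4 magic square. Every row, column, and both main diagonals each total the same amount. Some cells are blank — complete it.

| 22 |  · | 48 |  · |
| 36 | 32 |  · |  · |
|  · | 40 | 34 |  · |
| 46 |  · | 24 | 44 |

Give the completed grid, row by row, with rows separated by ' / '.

22 42 48 20 / 36 32 26 38 / 28 40 34 30 / 46 18 24 44

Main diagonal is already complete: 22 + 32 + 34 + 44 = 132, so that is the magic constant.
From row 4, 132 − (46 + 24 + 44) gives (4,2) = 18.
Column 1: 22 + 36 + 46 + ? = 132, so (3,1) = 28.
The remaining cell in column 2 is (1,2) = 132 − 90 = 42.
The remaining cell in column 3 is (2,3) = 132 − 106 = 26.
Anti-diagonal needs 132; the known cells sum to 112, so (1,4) = 20.
Using row 2: 36 + 32 + 26 + ? → (2,4) = 132 − 94 = 38.
Row 3 needs 132; the known cells sum to 102, so (3,4) = 30.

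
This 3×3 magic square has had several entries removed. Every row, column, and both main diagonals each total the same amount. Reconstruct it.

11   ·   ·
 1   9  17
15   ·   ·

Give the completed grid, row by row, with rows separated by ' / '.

11 13 3 / 1 9 17 / 15 5 7

Row 2 is already complete: 1 + 9 + 17 = 27, so that is the magic constant.
Main diagonal needs 27; the known cells sum to 20, so (3,3) = 7.
The remaining cell in anti-diagonal is (1,3) = 27 − 24 = 3.
Row 1 must total 27; the given cells sum to 14, so (1,2) = 13.
Row 3 needs 27; the known cells sum to 22, so (3,2) = 5.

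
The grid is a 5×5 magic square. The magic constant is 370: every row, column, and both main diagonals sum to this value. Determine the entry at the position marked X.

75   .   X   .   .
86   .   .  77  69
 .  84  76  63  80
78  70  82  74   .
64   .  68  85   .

79

From row 3, 370 − (84 + 76 + 63 + 80) gives (3,1) = 67.
Row 4 must total 370; the given cells sum to 304, so (4,5) = 66.
Column 4 needs 370; the known cells sum to 299, so (1,4) = 71.
Using anti-diagonal: 77 + 76 + 70 + 64 + ? → (1,5) = 370 − 287 = 83.
Column 5 needs 370; the known cells sum to 298, so (5,5) = 72.
Main diagonal needs 370; the known cells sum to 297, so (2,2) = 73.
Row 2 needs 370; the known cells sum to 305, so (2,3) = 65.
Row 5 needs 370; the known cells sum to 289, so (5,2) = 81.
Column 2: 73 + 84 + 70 + 81 + ? = 370, so (1,2) = 62.
Column 3 must total 370; the given cells sum to 291, so (1,3) = 79.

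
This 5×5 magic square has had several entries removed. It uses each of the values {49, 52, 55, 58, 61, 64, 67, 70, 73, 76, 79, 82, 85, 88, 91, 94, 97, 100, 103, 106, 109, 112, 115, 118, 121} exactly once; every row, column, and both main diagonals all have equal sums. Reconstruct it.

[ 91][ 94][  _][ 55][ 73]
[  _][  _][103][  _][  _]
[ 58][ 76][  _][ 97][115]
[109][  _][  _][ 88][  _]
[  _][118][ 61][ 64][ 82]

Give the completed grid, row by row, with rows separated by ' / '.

The 25 entries sum to 2125, so each line sums to 2125/5 = 425.
The remaining cell in row 1 is (1,3) = 425 − 313 = 112.
The remaining cell in row 3 is (3,3) = 425 − 346 = 79.
Using row 5: 118 + 61 + 64 + 82 + ? → (5,1) = 425 − 325 = 100.
Column 1: 91 + 58 + 109 + 100 + ? = 425, so (2,1) = 67.
Column 3 needs 425; the known cells sum to 355, so (4,3) = 70.
Column 4 needs 425; the known cells sum to 304, so (2,4) = 121.
Main diagonal must total 425; the given cells sum to 340, so (2,2) = 85.
Anti-diagonal needs 425; the known cells sum to 373, so (4,2) = 52.
Row 2 must total 425; the given cells sum to 376, so (2,5) = 49.
Row 4: 109 + 52 + 70 + 88 + ? = 425, so (4,5) = 106.

91 94 112 55 73 / 67 85 103 121 49 / 58 76 79 97 115 / 109 52 70 88 106 / 100 118 61 64 82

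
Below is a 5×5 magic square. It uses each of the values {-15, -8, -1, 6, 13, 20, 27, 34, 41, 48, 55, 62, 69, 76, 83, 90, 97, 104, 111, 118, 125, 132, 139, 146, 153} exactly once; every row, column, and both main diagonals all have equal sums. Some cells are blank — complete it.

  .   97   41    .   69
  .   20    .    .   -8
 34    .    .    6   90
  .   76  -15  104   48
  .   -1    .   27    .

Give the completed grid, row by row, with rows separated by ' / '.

The 25 entries sum to 1725, so each line sums to 1725/5 = 345.
The remaining cell in row 4 is (4,1) = 345 − 213 = 132.
Column 2 must total 345; the given cells sum to 192, so (3,2) = 153.
Column 5 must total 345; the given cells sum to 199, so (5,5) = 146.
The remaining cell in row 3 is (3,3) = 345 − 283 = 62.
From main diagonal, 345 − (20 + 62 + 104 + 146) gives (1,1) = 13.
Using row 1: 13 + 97 + 41 + 69 + ? → (1,4) = 345 − 220 = 125.
Using column 4: 125 + 6 + 104 + 27 + ? → (2,4) = 345 − 262 = 83.
Using anti-diagonal: 69 + 83 + 62 + 76 + ? → (5,1) = 345 − 290 = 55.
From row 5, 345 − (55 + (-1) + 27 + 146) gives (5,3) = 118.
Column 1: 13 + 34 + 132 + 55 + ? = 345, so (2,1) = 111.
Using column 3: 41 + 62 + (-15) + 118 + ? → (2,3) = 345 − 206 = 139.

13 97 41 125 69 / 111 20 139 83 -8 / 34 153 62 6 90 / 132 76 -15 104 48 / 55 -1 118 27 146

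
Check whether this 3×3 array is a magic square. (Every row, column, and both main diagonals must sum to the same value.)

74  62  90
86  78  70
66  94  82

Row 1: 74 + 62 + 90 = 226.
Row 2: 86 + 78 + 70 = 234.
Row 3: 66 + 94 + 82 = 242.
Column 1: 74 + 86 + 66 = 226.
Column 2: 62 + 78 + 94 = 234.
Column 3: 90 + 70 + 82 = 242.
Main diagonal: 74 + 78 + 82 = 234.
Anti-diagonal: 90 + 78 + 66 = 234.

No — column 1 sums to 226 but column 3 sums to 242.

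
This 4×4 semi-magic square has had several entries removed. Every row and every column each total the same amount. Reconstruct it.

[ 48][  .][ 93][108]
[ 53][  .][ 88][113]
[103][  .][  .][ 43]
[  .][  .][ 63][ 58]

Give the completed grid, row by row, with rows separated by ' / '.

48 73 93 108 / 53 68 88 113 / 103 98 78 43 / 118 83 63 58

Column 4 is already complete: 108 + 113 + 43 + 58 = 322, so that is the magic constant.
Row 1: 48 + 93 + 108 + ? = 322, so (1,2) = 73.
The remaining cell in row 2 is (2,2) = 322 − 254 = 68.
Column 1: 48 + 53 + 103 + ? = 322, so (4,1) = 118.
Column 3: 93 + 88 + 63 + ? = 322, so (3,3) = 78.
Row 3 must total 322; the given cells sum to 224, so (3,2) = 98.
From row 4, 322 − (118 + 63 + 58) gives (4,2) = 83.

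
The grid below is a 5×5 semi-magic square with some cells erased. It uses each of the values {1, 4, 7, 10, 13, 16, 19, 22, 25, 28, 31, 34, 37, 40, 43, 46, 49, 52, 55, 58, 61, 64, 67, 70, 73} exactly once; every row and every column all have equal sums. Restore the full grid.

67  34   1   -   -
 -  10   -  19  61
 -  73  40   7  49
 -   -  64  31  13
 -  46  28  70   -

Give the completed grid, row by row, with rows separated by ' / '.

The 25 entries sum to 925, so each line sums to 925/5 = 185.
The remaining cell in row 3 is (3,1) = 185 − 169 = 16.
The remaining cell in column 2 is (4,2) = 185 − 163 = 22.
The remaining cell in column 3 is (2,3) = 185 − 133 = 52.
Column 4: 19 + 7 + 31 + 70 + ? = 185, so (1,4) = 58.
The remaining cell in row 1 is (1,5) = 185 − 160 = 25.
Using row 2: 10 + 52 + 19 + 61 + ? → (2,1) = 185 − 142 = 43.
Using row 4: 22 + 64 + 31 + 13 + ? → (4,1) = 185 − 130 = 55.
Using column 1: 67 + 43 + 16 + 55 + ? → (5,1) = 185 − 181 = 4.
Column 5 needs 185; the known cells sum to 148, so (5,5) = 37.

67 34 1 58 25 / 43 10 52 19 61 / 16 73 40 7 49 / 55 22 64 31 13 / 4 46 28 70 37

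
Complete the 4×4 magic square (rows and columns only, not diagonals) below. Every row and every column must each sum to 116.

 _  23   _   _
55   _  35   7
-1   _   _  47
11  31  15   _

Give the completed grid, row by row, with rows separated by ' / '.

Row 2: 55 + 35 + 7 + ? = 116, so (2,2) = 19.
Row 4 needs 116; the known cells sum to 57, so (4,4) = 59.
Column 1 needs 116; the known cells sum to 65, so (1,1) = 51.
Column 2: 23 + 19 + 31 + ? = 116, so (3,2) = 43.
Column 4 needs 116; the known cells sum to 113, so (1,4) = 3.
Using row 1: 51 + 23 + 3 + ? → (1,3) = 116 − 77 = 39.
Row 3 must total 116; the given cells sum to 89, so (3,3) = 27.

51 23 39 3 / 55 19 35 7 / -1 43 27 47 / 11 31 15 59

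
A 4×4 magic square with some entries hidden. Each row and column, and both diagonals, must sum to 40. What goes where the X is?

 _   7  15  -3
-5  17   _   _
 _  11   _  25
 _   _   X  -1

13

Row 1 needs 40; the known cells sum to 19, so (1,1) = 21.
Column 2 must total 40; the given cells sum to 35, so (4,2) = 5.
Column 4 must total 40; the given cells sum to 21, so (2,4) = 19.
Main diagonal needs 40; the known cells sum to 37, so (3,3) = 3.
Row 2 must total 40; the given cells sum to 31, so (2,3) = 9.
Using row 3: 11 + 3 + 25 + ? → (3,1) = 40 − 39 = 1.
Column 1: 21 + (-5) + 1 + ? = 40, so (4,1) = 23.
Column 3 needs 40; the known cells sum to 27, so (4,3) = 13.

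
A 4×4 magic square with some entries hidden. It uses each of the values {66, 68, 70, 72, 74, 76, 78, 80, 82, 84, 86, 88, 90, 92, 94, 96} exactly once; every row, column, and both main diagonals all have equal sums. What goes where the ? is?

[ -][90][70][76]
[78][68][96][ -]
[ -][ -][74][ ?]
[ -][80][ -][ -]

The 16 entries sum to 1296, so each line sums to 1296/4 = 324.
Row 1 must total 324; the given cells sum to 236, so (1,1) = 88.
The remaining cell in row 2 is (2,4) = 324 − 242 = 82.
Column 2: 90 + 68 + 80 + ? = 324, so (3,2) = 86.
The remaining cell in column 3 is (4,3) = 324 − 240 = 84.
Main diagonal needs 324; the known cells sum to 230, so (4,4) = 94.
Using anti-diagonal: 76 + 96 + 86 + ? → (4,1) = 324 − 258 = 66.
Column 1: 88 + 78 + 66 + ? = 324, so (3,1) = 92.
Using column 4: 76 + 82 + 94 + ? → (3,4) = 324 − 252 = 72.

72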